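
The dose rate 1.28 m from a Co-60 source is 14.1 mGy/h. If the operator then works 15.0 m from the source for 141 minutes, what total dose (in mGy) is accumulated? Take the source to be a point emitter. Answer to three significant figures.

0.241 mGy

Using I₁d₁² = I₂d₂², rate at 15.0 m:
(1.28/15.0)² = 0.007282, so 14.1 × 0.007282 = 0.1027 mGy/h.
Dose = rate × time = 0.1027 mGy/h × 2.350 h = 0.2413 mGy.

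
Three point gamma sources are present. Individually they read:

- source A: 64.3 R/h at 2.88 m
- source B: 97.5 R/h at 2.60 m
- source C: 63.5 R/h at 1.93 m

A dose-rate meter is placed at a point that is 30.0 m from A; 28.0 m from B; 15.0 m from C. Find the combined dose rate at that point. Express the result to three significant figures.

2.48 R/h

By superposition, sum each source's inverse-square contribution:
A: 64.3 × (2.88/30.0)² = 0.5926 R/h
B: 97.5 × (2.60/28.0)² = 0.8407 R/h
C: 63.5 × (1.93/15.0)² = 1.051 R/h
Total = 0.5926 + 0.8407 + 1.051 = 2.484 R/h.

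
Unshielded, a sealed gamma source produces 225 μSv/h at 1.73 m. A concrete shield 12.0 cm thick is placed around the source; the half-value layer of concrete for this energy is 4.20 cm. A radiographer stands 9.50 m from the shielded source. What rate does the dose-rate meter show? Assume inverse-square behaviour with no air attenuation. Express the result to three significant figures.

1.03 μSv/h

Distance alone: (1.73/9.50)² = 0.03316, so 225 × 0.03316 = 7.461 μSv/h.
Shield: 12.0/4.20 = 2.857 half-value layers → attenuation 2^(−2.857) = 0.1380.
Combined: 7.461 × 0.1380 = 1.030 μSv/h.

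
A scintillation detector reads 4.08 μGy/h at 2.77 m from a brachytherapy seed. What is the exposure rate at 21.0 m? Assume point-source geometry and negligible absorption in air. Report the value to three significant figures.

Intensity scales as (d₁/d₂)², so the rate at 21.0 m is
(2.77/21.0)² = 0.01740, so 4.08 × 0.01740 = 0.07099 μGy/h.

0.0710 μGy/h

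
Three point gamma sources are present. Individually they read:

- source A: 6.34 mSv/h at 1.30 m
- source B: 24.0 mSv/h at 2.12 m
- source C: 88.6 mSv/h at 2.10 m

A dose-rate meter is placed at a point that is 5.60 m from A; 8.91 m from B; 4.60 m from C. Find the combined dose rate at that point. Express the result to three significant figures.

Each source contributes Iᵢ·(dᵢ/rᵢ)²; contributions add.
A: 6.34 × (1.30/5.60)² = 0.3417 mSv/h
B: 24.0 × (2.12/8.91)² = 1.359 mSv/h
C: 88.6 × (2.10/4.60)² = 18.47 mSv/h
Total = 0.3417 + 1.359 + 18.47 = 20.17 mSv/h.

20.2 mSv/h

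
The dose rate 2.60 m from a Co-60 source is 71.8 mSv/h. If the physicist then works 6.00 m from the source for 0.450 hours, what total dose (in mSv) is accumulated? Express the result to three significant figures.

6.07 mSv

Applying the 1/r² law, rate at 6.00 m:
(2.60/6.00)² = 0.1878, so 71.8 × 0.1878 = 13.48 mSv/h.
Dose = rate × time = 13.48 mSv/h × 0.4500 h = 6.066 mSv.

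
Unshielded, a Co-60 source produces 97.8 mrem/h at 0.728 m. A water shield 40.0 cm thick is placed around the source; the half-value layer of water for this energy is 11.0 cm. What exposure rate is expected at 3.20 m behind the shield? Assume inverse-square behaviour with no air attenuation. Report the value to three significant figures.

Distance alone: 97.8 × (0.728/3.20)² = 97.8 × 0.05176 = 5.062 mrem/h.
Shield: 40.0/11.0 = 3.636 half-value layers → attenuation 2^(−3.636) = 0.08044.
Combined: 5.062 × 0.08044 = 0.4072 mrem/h.

0.407 mrem/h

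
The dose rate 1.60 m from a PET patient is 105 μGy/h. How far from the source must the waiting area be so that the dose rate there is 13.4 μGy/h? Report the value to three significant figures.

Since intensity falls as 1/r², d₂ = d₁·√(I₁/I₂).
I₁/I₂ = 105/13.4 = 7.836, so d₂ = 1.60 × √7.836 = 4.479 m.

4.48 m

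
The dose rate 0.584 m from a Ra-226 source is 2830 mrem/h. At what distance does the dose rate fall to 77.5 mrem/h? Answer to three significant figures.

3.53 m

By the inverse-square law, d₂ = d₁·√(I₁/I₂).
I₁/I₂ = 2830/77.5 = 36.52, so d₂ = 0.584 × √36.52 = 3.529 m.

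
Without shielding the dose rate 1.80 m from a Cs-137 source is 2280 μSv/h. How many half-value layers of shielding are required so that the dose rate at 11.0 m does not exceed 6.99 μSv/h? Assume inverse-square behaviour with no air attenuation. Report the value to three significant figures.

3.13 half-value layers

At 11.0 m, distance alone gives (1.80/11.0)² = 0.02678, so 2280 × 0.02678 = 61.06 μSv/h.
Further attenuation needed: 61.06/6.99 = 8.735.
n = log₂(8.735) = 3.127 half-value layers.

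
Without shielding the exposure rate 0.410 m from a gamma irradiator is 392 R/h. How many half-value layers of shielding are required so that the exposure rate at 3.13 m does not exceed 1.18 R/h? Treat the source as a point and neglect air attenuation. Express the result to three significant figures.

2.51 half-value layers

At 3.13 m, distance alone gives 392 × (0.410/3.13)² = 392 × 0.01716 = 6.727 R/h.
Further attenuation needed: 6.727/1.18 = 5.701.
n = log₂(5.701) = 2.511 half-value layers.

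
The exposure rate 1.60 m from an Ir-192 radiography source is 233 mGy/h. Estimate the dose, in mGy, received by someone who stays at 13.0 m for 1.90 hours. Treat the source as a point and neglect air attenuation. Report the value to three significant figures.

6.71 mGy

By the inverse-square law, rate at 13.0 m:
233 × (1.60/13.0)² = 233 × 0.01515 = 3.530 mGy/h.
Dose = rate × time = 3.530 mGy/h × 1.900 h = 6.707 mGy.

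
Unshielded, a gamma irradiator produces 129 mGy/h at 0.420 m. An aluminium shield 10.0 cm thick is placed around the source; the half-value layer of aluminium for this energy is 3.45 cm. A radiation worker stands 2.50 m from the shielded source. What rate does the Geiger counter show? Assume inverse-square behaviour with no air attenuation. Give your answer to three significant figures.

0.488 mGy/h

Distance alone: 129 × (0.420/2.50)² = 129 × 0.02822 = 3.640 mGy/h.
Shield: 10.0/3.45 = 2.899 half-value layers → attenuation 2^(−2.899) = 0.1341.
Combined: 3.640 × 0.1341 = 0.4881 mGy/h.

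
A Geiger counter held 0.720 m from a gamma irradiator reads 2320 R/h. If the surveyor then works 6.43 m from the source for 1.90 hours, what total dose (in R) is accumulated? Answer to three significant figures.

By the inverse-square law, rate at 6.43 m:
2320 × (0.720/6.43)² = 2320 × 0.01254 = 29.09 R/h.
Dose = rate × time = 29.09 R/h × 1.900 h = 55.27 R.

55.3 R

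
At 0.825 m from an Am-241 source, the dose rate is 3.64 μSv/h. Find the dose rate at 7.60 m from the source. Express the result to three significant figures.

0.0429 μSv/h

By the inverse-square law, the rate at 7.60 m is
(0.825/7.60)² = 0.01178, so 3.64 × 0.01178 = 0.04288 μSv/h.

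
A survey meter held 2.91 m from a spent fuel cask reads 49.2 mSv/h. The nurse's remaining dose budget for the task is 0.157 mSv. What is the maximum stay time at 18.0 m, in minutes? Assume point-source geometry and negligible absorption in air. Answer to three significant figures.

By the inverse-square law, rate at 18.0 m:
49.2 × (2.91/18.0)² = 49.2 × 0.02614 = 1.286 mSv/h.
Stay time = 0.157 mSv ÷ 1.286 mSv/h = 0.1221 h = 7.326 min.

7.33 min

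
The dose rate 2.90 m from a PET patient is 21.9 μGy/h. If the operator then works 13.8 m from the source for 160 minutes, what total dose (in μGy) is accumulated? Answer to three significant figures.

2.58 μGy

Applying the 1/r² law, rate at 13.8 m:
21.9 × (2.90/13.8)² = 21.9 × 0.04416 = 0.9671 μGy/h.
Dose = rate × time = 0.9671 μGy/h × 2.667 h = 2.579 μGy.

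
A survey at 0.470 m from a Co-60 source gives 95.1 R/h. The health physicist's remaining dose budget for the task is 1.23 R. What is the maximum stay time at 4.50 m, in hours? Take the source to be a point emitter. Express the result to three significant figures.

1.19 h

Applying the 1/r² law, rate at 4.50 m:
(0.470/4.50)² = 0.01091, so 95.1 × 0.01091 = 1.038 R/h.
Stay time = 1.23 R ÷ 1.038 R/h = 1.185 h.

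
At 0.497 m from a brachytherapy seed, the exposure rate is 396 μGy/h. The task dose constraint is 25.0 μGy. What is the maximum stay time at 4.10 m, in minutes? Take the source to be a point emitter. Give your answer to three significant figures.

By the inverse-square law, rate at 4.10 m:
396 × (0.497/4.10)² = 396 × 0.01469 = 5.817 μGy/h.
Stay time = 25.0 μGy ÷ 5.817 μGy/h = 4.298 h = 257.9 min.

258 min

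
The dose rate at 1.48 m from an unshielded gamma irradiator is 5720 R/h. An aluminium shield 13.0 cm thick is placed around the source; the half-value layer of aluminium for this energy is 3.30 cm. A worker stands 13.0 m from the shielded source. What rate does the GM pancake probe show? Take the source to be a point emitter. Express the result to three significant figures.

Distance alone: 5720 × (1.48/13.0)² = 5720 × 0.01296 = 74.13 R/h.
Shield: 13.0/3.30 = 3.939 half-value layers → attenuation 2^(−3.939) = 0.06520.
Combined: 74.13 × 0.06520 = 4.833 R/h.

4.83 R/h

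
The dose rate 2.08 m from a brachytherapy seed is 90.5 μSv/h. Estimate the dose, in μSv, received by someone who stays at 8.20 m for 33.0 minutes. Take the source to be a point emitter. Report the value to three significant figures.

Using I₁d₁² = I₂d₂², rate at 8.20 m:
(2.08/8.20)² = 0.06434, so 90.5 × 0.06434 = 5.823 μSv/h.
Dose = rate × time = 5.823 μSv/h × 0.5500 h = 3.203 μSv.

3.20 μSv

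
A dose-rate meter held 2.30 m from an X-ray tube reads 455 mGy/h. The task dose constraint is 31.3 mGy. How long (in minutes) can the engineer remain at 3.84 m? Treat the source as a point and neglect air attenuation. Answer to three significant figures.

11.5 min

Since intensity falls as 1/r², rate at 3.84 m:
455 × (2.30/3.84)² = 455 × 0.3588 = 163.3 mGy/h.
Stay time = 31.3 mGy ÷ 163.3 mGy/h = 0.1917 h = 11.50 min.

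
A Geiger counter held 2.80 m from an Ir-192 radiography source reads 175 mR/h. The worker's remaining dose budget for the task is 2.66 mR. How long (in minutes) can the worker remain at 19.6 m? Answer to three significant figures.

Using I₁d₁² = I₂d₂², rate at 19.6 m:
(2.80/19.6)² = 0.02041, so 175 × 0.02041 = 3.572 mR/h.
Stay time = 2.66 mR ÷ 3.572 mR/h = 0.7447 h = 44.68 min.

44.7 min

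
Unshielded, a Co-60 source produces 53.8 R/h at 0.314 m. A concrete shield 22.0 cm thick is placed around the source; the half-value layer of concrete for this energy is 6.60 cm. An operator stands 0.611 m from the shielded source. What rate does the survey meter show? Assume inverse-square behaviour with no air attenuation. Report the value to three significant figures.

Distance alone: (0.314/0.611)² = 0.2641, so 53.8 × 0.2641 = 14.21 R/h.
Shield: 22.0/6.60 = 3.333 half-value layers → attenuation 2^(−3.333) = 0.09924.
Combined: 14.21 × 0.09924 = 1.410 R/h.

1.41 R/h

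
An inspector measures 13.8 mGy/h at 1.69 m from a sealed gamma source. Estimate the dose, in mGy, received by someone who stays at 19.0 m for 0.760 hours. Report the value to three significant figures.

Since intensity falls as 1/r², rate at 19.0 m:
13.8 × (1.69/19.0)² = 13.8 × 0.007912 = 0.1092 mGy/h.
Dose = rate × time = 0.1092 mGy/h × 0.7600 h = 0.08299 mGy.

0.0830 mGy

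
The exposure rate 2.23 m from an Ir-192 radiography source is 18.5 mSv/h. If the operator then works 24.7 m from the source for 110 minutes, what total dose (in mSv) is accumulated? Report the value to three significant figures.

Using I₁d₁² = I₂d₂², rate at 24.7 m:
(2.23/24.7)² = 0.008151, so 18.5 × 0.008151 = 0.1508 mSv/h.
Dose = rate × time = 0.1508 mSv/h × 1.833 h = 0.2764 mSv.

0.276 mSv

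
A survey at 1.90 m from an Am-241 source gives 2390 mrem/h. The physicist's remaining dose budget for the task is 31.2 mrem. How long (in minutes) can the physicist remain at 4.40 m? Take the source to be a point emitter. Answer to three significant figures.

4.20 min

Intensity scales as (d₁/d₂)², so rate at 4.40 m:
2390 × (1.90/4.40)² = 2390 × 0.1865 = 445.7 mrem/h.
Stay time = 31.2 mrem ÷ 445.7 mrem/h = 0.07000 h = 4.200 min.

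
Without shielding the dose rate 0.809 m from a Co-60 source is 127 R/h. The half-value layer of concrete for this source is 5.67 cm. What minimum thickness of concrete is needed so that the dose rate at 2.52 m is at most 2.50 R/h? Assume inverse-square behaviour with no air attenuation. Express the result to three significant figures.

13.5 cm

At 2.52 m, distance alone gives (0.809/2.52)² = 0.1031, so 127 × 0.1031 = 13.09 R/h.
Further attenuation needed: 13.09/2.50 = 5.236.
n = log₂(5.236) = 2.388 half-value layers.
Thickness = 2.388 × 5.67 cm = 13.54 cm.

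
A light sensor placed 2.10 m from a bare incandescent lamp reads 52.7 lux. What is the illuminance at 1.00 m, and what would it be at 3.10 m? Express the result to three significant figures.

Applying the 1/r² law,
At 1.00 m: 52.7 × (2.10/1.00)² = 52.7 × 4.410 = 232.4 lux
At 3.10 m: 232.4 × (1.00/3.10)² = 232.4 × 0.1041 = 24.19 lux.

232 lux; 24.2 lux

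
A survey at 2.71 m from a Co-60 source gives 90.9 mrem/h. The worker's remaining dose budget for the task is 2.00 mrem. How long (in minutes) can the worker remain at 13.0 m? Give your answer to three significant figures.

30.4 min

Using I₁d₁² = I₂d₂², rate at 13.0 m:
(2.71/13.0)² = 0.04346, so 90.9 × 0.04346 = 3.951 mrem/h.
Stay time = 2.00 mrem ÷ 3.951 mrem/h = 0.5062 h = 30.37 min.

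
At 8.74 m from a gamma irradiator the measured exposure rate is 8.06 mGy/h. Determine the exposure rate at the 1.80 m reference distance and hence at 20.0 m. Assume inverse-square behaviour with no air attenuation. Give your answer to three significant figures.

190 mGy/h; 1.54 mGy/h

Since intensity falls as 1/r²,
At 1.80 m: (8.74/1.80)² = 23.58, so 8.06 × 23.58 = 190.1 mGy/h
At 20.0 m: (1.80/20.0)² = 0.008100, so 190.1 × 0.008100 = 1.540 mGy/h.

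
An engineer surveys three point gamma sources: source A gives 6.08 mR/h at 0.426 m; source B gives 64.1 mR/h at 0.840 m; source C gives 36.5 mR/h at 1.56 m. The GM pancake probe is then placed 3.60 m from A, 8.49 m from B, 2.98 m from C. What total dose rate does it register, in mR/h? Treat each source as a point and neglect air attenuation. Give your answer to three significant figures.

Each source contributes Iᵢ·(dᵢ/rᵢ)²; contributions add.
A: 6.08 × (0.426/3.60)² = 0.08514 mR/h
B: 64.1 × (0.840/8.49)² = 0.6275 mR/h
C: 36.5 × (1.56/2.98)² = 10.00 mR/h
Total = 0.08514 + 0.6275 + 10.00 = 10.71 mR/h.

10.7 mR/h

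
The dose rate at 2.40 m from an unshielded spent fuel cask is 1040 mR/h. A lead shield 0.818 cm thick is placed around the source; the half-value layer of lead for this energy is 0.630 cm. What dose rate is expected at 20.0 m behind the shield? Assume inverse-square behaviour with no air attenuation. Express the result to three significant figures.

Distance alone: (2.40/20.0)² = 0.01440, so 1040 × 0.01440 = 14.98 mR/h.
Shield: 0.818/0.630 = 1.298 half-value layers → attenuation 2^(−1.298) = 0.4067.
Combined: 14.98 × 0.4067 = 6.092 mR/h.

6.09 mR/h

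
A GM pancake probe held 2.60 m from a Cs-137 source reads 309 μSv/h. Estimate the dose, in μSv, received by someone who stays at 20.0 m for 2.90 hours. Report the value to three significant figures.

15.1 μSv

Since intensity falls as 1/r², rate at 20.0 m:
309 × (2.60/20.0)² = 309 × 0.01690 = 5.222 μSv/h.
Dose = rate × time = 5.222 μSv/h × 2.900 h = 15.14 μSv.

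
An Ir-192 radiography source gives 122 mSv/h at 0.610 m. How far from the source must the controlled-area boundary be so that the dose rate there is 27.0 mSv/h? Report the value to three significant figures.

By the inverse-square law, d₂ = d₁·√(I₁/I₂).
I₁/I₂ = 122/27.0 = 4.519, so d₂ = 0.610 × √4.519 = 1.297 m.

1.30 m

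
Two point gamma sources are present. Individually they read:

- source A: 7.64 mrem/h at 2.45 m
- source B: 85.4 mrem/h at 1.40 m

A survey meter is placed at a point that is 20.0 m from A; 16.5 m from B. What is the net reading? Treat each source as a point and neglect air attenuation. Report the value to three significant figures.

0.729 mrem/h

By superposition, sum each source's inverse-square contribution:
A: 7.64 × (2.45/20.0)² = 0.1146 mrem/h
B: 85.4 × (1.40/16.5)² = 0.6148 mrem/h
Total = 0.1146 + 0.6148 = 0.7294 mrem/h.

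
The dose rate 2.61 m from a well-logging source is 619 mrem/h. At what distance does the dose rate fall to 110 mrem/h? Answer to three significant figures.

Applying the 1/r² law, d₂ = d₁·√(I₁/I₂).
I₁/I₂ = 619/110 = 5.627, so d₂ = 2.61 × √5.627 = 6.191 m.

6.19 m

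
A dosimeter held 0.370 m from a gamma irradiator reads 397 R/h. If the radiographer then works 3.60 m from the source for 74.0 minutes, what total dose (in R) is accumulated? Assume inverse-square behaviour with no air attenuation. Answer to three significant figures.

5.17 R

Applying the 1/r² law, rate at 3.60 m:
397 × (0.370/3.60)² = 397 × 0.01056 = 4.192 R/h.
Dose = rate × time = 4.192 R/h × 1.233 h = 5.169 R.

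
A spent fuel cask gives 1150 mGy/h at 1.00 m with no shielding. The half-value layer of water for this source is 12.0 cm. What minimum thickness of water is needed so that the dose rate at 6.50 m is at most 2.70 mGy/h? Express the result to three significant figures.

40.0 cm

At 6.50 m, distance alone gives 1150 × (1.00/6.50)² = 1150 × 0.02367 = 27.22 mGy/h.
Further attenuation needed: 27.22/2.70 = 10.08.
n = log₂(10.08) = 3.333 half-value layers.
Thickness = 3.333 × 12.0 cm = 40.00 cm.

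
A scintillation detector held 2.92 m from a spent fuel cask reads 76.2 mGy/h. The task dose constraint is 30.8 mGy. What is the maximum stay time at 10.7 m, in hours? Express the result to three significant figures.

Intensity scales as (d₁/d₂)², so rate at 10.7 m:
76.2 × (2.92/10.7)² = 76.2 × 0.07447 = 5.675 mGy/h.
Stay time = 30.8 mGy ÷ 5.675 mGy/h = 5.427 h.

5.43 h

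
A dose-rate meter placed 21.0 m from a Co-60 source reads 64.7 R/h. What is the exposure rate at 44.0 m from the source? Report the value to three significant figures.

Using I₁d₁² = I₂d₂², scaling from 21.0 m to 44.0 m:
64.7 × (21.0/44.0)² = 64.7 × 0.2278 = 14.74 R/h.

14.7 R/h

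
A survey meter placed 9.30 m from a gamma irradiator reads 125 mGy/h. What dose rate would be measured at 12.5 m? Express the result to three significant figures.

69.2 mGy/h

Applying the 1/r² law, scaling from 9.30 m to 12.5 m:
125 × (9.30/12.5)² = 125 × 0.5535 = 69.19 mGy/h.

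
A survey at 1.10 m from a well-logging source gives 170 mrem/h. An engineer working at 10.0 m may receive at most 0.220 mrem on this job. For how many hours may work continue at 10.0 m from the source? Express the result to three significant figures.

0.107 h

Since intensity falls as 1/r², rate at 10.0 m:
170 × (1.10/10.0)² = 170 × 0.01210 = 2.057 mrem/h.
Stay time = 0.220 mrem ÷ 2.057 mrem/h = 0.1070 h.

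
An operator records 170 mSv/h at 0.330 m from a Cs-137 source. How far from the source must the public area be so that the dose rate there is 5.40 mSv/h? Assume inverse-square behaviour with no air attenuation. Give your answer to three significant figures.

Since intensity falls as 1/r², d₂ = d₁·√(I₁/I₂).
I₁/I₂ = 170/5.40 = 31.48, so d₂ = 0.330 × √31.48 = 1.852 m.

1.85 m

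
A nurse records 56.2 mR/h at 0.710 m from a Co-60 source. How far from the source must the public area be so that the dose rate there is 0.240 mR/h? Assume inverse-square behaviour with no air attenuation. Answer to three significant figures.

10.9 m

Using I₁d₁² = I₂d₂², d₂ = d₁·√(I₁/I₂).
I₁/I₂ = 56.2/0.240 = 234.2, so d₂ = 0.710 × √234.2 = 10.87 m.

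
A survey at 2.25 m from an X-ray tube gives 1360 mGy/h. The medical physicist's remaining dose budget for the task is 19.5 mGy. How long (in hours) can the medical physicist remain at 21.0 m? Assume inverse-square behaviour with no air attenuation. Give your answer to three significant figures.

1.25 h

Using I₁d₁² = I₂d₂², rate at 21.0 m:
(2.25/21.0)² = 0.01148, so 1360 × 0.01148 = 15.61 mGy/h.
Stay time = 19.5 mGy ÷ 15.61 mGy/h = 1.249 h.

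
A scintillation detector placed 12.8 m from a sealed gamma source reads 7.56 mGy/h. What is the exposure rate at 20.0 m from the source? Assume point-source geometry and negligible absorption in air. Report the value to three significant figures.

Since intensity falls as 1/r², scaling from 12.8 m to 20.0 m:
7.56 × (12.8/20.0)² = 7.56 × 0.4096 = 3.097 mGy/h.

3.10 mGy/h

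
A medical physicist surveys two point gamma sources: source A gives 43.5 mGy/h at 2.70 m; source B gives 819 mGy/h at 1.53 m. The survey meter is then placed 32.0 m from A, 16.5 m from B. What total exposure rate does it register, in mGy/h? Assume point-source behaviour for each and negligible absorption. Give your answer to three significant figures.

7.35 mGy/h

By superposition, sum each source's inverse-square contribution:
A: 43.5 × (2.70/32.0)² = 0.3097 mGy/h
B: 819 × (1.53/16.5)² = 7.042 mGy/h
Total = 0.3097 + 7.042 = 7.352 mGy/h.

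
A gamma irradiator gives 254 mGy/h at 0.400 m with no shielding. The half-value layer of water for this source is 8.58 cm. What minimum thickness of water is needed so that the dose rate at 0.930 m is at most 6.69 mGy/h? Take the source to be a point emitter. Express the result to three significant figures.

At 0.930 m, distance alone gives 254 × (0.400/0.930)² = 254 × 0.1850 = 46.99 mGy/h.
Further attenuation needed: 46.99/6.69 = 7.024.
n = log₂(7.024) = 2.812 half-value layers.
Thickness = 2.812 × 8.58 cm = 24.13 cm.

24.1 cm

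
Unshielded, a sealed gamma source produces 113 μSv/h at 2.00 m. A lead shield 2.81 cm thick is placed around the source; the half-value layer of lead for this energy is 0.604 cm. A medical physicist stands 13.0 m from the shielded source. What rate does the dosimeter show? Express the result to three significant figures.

Distance alone: 113 × (2.00/13.0)² = 113 × 0.02367 = 2.675 μSv/h.
Shield: 2.81/0.604 = 4.652 half-value layers → attenuation 2^(−4.652) = 0.03977.
Combined: 2.675 × 0.03977 = 0.1064 μSv/h.

0.106 μSv/h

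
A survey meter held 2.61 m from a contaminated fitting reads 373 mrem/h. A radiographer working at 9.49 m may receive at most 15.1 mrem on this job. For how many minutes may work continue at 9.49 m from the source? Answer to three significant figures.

32.1 min

Using I₁d₁² = I₂d₂², rate at 9.49 m:
(2.61/9.49)² = 0.07564, so 373 × 0.07564 = 28.21 mrem/h.
Stay time = 15.1 mrem ÷ 28.21 mrem/h = 0.5353 h = 32.12 min.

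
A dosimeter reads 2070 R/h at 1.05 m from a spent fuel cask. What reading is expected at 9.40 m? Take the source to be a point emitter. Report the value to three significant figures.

Applying the 1/r² law, the rate at 9.40 m is
(1.05/9.40)² = 0.01248, so 2070 × 0.01248 = 25.83 R/h.

25.8 R/h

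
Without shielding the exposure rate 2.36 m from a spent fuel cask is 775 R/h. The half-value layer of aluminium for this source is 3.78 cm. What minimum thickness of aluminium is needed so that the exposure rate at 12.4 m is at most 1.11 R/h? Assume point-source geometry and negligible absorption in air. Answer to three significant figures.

17.6 cm

At 12.4 m, distance alone gives 775 × (2.36/12.4)² = 775 × 0.03622 = 28.07 R/h.
Further attenuation needed: 28.07/1.11 = 25.29.
n = log₂(25.29) = 4.660 half-value layers.
Thickness = 4.660 × 3.78 cm = 17.61 cm.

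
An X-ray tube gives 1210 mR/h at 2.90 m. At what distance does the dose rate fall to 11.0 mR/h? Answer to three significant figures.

30.4 m

Using I₁d₁² = I₂d₂², d₂ = d₁·√(I₁/I₂).
I₁/I₂ = 1210/11.0 = 110.0, so d₂ = 2.90 × √110.0 = 30.42 m.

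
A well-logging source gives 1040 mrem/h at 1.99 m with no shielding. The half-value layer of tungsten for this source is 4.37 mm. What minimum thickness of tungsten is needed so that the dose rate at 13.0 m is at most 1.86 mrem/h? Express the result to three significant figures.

At 13.0 m, distance alone gives 1040 × (1.99/13.0)² = 1040 × 0.02343 = 24.37 mrem/h.
Further attenuation needed: 24.37/1.86 = 13.10.
n = log₂(13.10) = 3.711 half-value layers.
Thickness = 3.711 × 4.37 mm = 16.22 mm.

16.2 mm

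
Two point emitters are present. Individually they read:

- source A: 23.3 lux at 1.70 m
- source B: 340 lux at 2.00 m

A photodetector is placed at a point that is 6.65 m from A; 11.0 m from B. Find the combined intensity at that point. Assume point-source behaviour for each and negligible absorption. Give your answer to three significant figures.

Each source contributes Iᵢ·(dᵢ/rᵢ)²; contributions add.
A: 23.3 × (1.70/6.65)² = 1.523 lux
B: 340 × (2.00/11.0)² = 11.24 lux
Total = 1.523 + 11.24 = 12.76 lux.

12.8 lux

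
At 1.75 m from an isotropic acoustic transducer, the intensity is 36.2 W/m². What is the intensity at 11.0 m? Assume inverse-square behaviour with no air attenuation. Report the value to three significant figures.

0.916 W/m²

By the inverse-square law, the rate at 11.0 m is
(1.75/11.0)² = 0.02531, so 36.2 × 0.02531 = 0.9162 W/m².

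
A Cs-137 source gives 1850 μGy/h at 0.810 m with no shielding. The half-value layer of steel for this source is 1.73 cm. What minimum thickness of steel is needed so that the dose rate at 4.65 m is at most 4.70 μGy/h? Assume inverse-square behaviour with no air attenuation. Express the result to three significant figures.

At 4.65 m, distance alone gives 1850 × (0.810/4.65)² = 1850 × 0.03034 = 56.13 μGy/h.
Further attenuation needed: 56.13/4.70 = 11.94.
n = log₂(11.94) = 3.578 half-value layers.
Thickness = 3.578 × 1.73 cm = 6.190 cm.

6.19 cm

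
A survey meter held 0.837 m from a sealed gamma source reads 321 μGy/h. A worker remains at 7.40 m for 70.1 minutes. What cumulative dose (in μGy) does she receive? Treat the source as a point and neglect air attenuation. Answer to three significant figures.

4.80 μGy

Applying the 1/r² law, rate at 7.40 m:
(0.837/7.40)² = 0.01279, so 321 × 0.01279 = 4.106 μGy/h.
Dose = rate × time = 4.106 μGy/h × 1.168 h = 4.796 μGy.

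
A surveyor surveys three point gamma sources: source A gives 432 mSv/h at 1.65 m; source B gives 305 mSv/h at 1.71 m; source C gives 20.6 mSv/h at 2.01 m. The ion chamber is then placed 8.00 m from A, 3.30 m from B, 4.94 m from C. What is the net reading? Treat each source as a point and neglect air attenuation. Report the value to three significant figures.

104 mSv/h

Each source contributes Iᵢ·(dᵢ/rᵢ)²; contributions add.
A: 432 × (1.65/8.00)² = 18.38 mSv/h
B: 305 × (1.71/3.30)² = 81.90 mSv/h
C: 20.6 × (2.01/4.94)² = 3.410 mSv/h
Total = 18.38 + 81.90 + 3.410 = 103.7 mSv/h.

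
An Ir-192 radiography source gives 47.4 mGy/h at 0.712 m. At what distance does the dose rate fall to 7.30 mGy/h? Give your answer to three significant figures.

Since intensity falls as 1/r², d₂ = d₁·√(I₁/I₂).
I₁/I₂ = 47.4/7.30 = 6.493, so d₂ = 0.712 × √6.493 = 1.814 m.

1.81 m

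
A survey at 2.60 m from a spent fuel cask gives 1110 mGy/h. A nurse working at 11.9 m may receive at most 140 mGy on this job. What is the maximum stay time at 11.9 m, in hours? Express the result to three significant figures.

Applying the 1/r² law, rate at 11.9 m:
(2.60/11.9)² = 0.04774, so 1110 × 0.04774 = 52.99 mGy/h.
Stay time = 140 mGy ÷ 52.99 mGy/h = 2.642 h.

2.64 h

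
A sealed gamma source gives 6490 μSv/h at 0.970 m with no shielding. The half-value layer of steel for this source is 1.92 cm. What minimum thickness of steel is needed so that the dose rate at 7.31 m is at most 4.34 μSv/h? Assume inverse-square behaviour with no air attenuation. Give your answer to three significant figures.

9.06 cm

At 7.31 m, distance alone gives (0.970/7.31)² = 0.01761, so 6490 × 0.01761 = 114.3 μSv/h.
Further attenuation needed: 114.3/4.34 = 26.34.
n = log₂(26.34) = 4.719 half-value layers.
Thickness = 4.719 × 1.92 cm = 9.060 cm.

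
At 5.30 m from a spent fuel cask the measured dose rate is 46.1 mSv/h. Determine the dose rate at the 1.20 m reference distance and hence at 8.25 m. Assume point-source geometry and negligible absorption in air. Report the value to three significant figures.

899 mSv/h; 19.0 mSv/h

Since intensity falls as 1/r²,
At 1.20 m: (5.30/1.20)² = 19.51, so 46.1 × 19.51 = 899.4 mSv/h
At 8.25 m: (1.20/8.25)² = 0.02116, so 899.4 × 0.02116 = 19.03 mSv/h.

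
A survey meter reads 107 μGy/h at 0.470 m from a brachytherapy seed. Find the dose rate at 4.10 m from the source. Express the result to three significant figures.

Intensity scales as (d₁/d₂)², so the rate at 4.10 m is
107 × (0.470/4.10)² = 107 × 0.01314 = 1.406 μGy/h.

1.41 μGy/h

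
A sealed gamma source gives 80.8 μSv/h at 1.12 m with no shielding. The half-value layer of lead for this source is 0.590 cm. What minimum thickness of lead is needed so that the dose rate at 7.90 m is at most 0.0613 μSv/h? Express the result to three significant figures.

2.79 cm

At 7.90 m, distance alone gives 80.8 × (1.12/7.90)² = 80.8 × 0.02010 = 1.624 μSv/h.
Further attenuation needed: 1.624/0.0613 = 26.49.
n = log₂(26.49) = 4.727 half-value layers.
Thickness = 4.727 × 0.590 cm = 2.789 cm.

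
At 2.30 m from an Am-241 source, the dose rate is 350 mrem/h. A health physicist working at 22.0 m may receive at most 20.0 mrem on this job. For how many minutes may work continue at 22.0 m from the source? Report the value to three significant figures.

314 min

Applying the 1/r² law, rate at 22.0 m:
350 × (2.30/22.0)² = 350 × 0.01093 = 3.826 mrem/h.
Stay time = 20.0 mrem ÷ 3.826 mrem/h = 5.227 h = 313.6 min.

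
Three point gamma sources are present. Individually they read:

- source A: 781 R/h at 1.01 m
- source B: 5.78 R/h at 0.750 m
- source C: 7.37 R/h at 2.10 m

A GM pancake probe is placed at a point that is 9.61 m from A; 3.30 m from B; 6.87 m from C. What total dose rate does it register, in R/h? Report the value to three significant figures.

9.61 R/h

Each source contributes Iᵢ·(dᵢ/rᵢ)²; contributions add.
A: 781 × (1.01/9.61)² = 8.627 R/h
B: 5.78 × (0.750/3.30)² = 0.2986 R/h
C: 7.37 × (2.10/6.87)² = 0.6886 R/h
Total = 8.627 + 0.2986 + 0.6886 = 9.614 R/h.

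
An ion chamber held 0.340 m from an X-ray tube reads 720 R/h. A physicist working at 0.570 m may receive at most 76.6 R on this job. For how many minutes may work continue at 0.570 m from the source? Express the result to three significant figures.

17.9 min

Applying the 1/r² law, rate at 0.570 m:
(0.340/0.570)² = 0.3558, so 720 × 0.3558 = 256.2 R/h.
Stay time = 76.6 R ÷ 256.2 R/h = 0.2990 h = 17.94 min.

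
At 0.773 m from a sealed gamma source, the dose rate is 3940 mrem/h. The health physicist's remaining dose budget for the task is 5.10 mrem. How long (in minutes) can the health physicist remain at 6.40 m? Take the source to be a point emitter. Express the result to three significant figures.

Since intensity falls as 1/r², rate at 6.40 m:
(0.773/6.40)² = 0.01459, so 3940 × 0.01459 = 57.48 mrem/h.
Stay time = 5.10 mrem ÷ 57.48 mrem/h = 0.08873 h = 5.324 min.

5.32 min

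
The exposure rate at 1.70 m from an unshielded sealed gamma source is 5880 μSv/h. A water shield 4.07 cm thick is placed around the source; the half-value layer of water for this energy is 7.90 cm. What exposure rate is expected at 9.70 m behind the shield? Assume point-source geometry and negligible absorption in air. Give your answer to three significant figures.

Distance alone: (1.70/9.70)² = 0.03072, so 5880 × 0.03072 = 180.6 μSv/h.
Shield: 4.07/7.90 = 0.5152 half-value layers → attenuation 2^(−0.5152) = 0.6997.
Combined: 180.6 × 0.6997 = 126.4 μSv/h.

126 μSv/h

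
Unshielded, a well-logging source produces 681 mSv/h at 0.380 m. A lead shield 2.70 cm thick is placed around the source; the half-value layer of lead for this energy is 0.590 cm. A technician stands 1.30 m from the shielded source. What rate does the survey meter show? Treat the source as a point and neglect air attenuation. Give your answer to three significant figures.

2.44 mSv/h

Distance alone: (0.380/1.30)² = 0.08544, so 681 × 0.08544 = 58.18 mSv/h.
Shield: 2.70/0.590 = 4.576 half-value layers → attenuation 2^(−4.576) = 0.04193.
Combined: 58.18 × 0.04193 = 2.439 mSv/h.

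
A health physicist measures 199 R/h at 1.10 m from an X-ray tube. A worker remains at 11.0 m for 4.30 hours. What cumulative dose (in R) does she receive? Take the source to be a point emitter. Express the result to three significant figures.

8.56 R

Intensity scales as (d₁/d₂)², so rate at 11.0 m:
199 × (1.10/11.0)² = 199 × 0.01000 = 1.990 R/h.
Dose = rate × time = 1.990 R/h × 4.300 h = 8.557 R.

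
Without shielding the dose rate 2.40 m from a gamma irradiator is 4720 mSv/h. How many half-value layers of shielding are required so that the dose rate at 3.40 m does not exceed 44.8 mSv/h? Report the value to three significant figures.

At 3.40 m, distance alone gives (2.40/3.40)² = 0.4983, so 4720 × 0.4983 = 2352 mSv/h.
Further attenuation needed: 2352/44.8 = 52.50.
n = log₂(52.50) = 5.714 half-value layers.

5.71 half-value layers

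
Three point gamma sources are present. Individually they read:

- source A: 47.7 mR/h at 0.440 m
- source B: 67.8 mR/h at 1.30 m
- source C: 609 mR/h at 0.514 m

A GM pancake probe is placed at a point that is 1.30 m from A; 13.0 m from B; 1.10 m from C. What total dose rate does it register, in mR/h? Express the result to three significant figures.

Each source contributes Iᵢ·(dᵢ/rᵢ)²; contributions add.
A: 47.7 × (0.440/1.30)² = 5.464 mR/h
B: 67.8 × (1.30/13.0)² = 0.6780 mR/h
C: 609 × (0.514/1.10)² = 133.0 mR/h
Total = 5.464 + 0.6780 + 133.0 = 139.1 mR/h.

139 mR/h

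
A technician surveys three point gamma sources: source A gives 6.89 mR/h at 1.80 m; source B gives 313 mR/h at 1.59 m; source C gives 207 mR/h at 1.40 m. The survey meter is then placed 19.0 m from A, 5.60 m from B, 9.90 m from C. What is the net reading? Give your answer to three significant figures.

29.4 mR/h

Each source contributes Iᵢ·(dᵢ/rᵢ)²; contributions add.
A: 6.89 × (1.80/19.0)² = 0.06184 mR/h
B: 313 × (1.59/5.60)² = 25.23 mR/h
C: 207 × (1.40/9.90)² = 4.140 mR/h
Total = 0.06184 + 25.23 + 4.140 = 29.43 mR/h.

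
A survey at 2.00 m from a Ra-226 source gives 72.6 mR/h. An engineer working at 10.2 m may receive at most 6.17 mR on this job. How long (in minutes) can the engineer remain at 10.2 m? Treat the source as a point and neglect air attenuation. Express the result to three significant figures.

Since intensity falls as 1/r², rate at 10.2 m:
72.6 × (2.00/10.2)² = 72.6 × 0.03845 = 2.791 mR/h.
Stay time = 6.17 mR ÷ 2.791 mR/h = 2.211 h = 132.7 min.

133 min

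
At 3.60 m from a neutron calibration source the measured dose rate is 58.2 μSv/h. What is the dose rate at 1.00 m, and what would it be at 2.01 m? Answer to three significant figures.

754 μSv/h; 187 μSv/h

Applying the 1/r² law,
At 1.00 m: 58.2 × (3.60/1.00)² = 58.2 × 12.96 = 754.3 μSv/h
At 2.01 m: 754.3 × (1.00/2.01)² = 754.3 × 0.2475 = 186.7 μSv/h.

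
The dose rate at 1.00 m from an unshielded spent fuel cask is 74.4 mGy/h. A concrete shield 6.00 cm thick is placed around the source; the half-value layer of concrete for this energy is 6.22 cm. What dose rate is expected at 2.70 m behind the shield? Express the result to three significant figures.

5.23 mGy/h

Distance alone: (1.00/2.70)² = 0.1372, so 74.4 × 0.1372 = 10.21 mGy/h.
Shield: 6.00/6.22 = 0.9646 half-value layers → attenuation 2^(−0.9646) = 0.5124.
Combined: 10.21 × 0.5124 = 5.232 mGy/h.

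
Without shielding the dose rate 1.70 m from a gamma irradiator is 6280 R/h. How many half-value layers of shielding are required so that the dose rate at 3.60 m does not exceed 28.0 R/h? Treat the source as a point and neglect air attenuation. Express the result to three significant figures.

5.64 half-value layers

At 3.60 m, distance alone gives (1.70/3.60)² = 0.2230, so 6280 × 0.2230 = 1400 R/h.
Further attenuation needed: 1400/28.0 = 50.00.
n = log₂(50.00) = 5.644 half-value layers.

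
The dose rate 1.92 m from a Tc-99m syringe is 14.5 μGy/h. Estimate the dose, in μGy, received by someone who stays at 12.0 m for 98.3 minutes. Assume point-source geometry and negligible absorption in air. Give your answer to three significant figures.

By the inverse-square law, rate at 12.0 m:
14.5 × (1.92/12.0)² = 14.5 × 0.02560 = 0.3712 μGy/h.
Dose = rate × time = 0.3712 μGy/h × 1.638 h = 0.6080 μGy.

0.608 μGy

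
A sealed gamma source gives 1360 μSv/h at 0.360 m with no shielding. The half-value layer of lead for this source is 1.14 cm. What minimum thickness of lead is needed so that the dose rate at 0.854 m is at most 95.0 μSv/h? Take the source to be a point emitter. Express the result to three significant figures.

1.54 cm

At 0.854 m, distance alone gives 1360 × (0.360/0.854)² = 1360 × 0.1777 = 241.7 μSv/h.
Further attenuation needed: 241.7/95.0 = 2.544.
n = log₂(2.544) = 1.347 half-value layers.
Thickness = 1.347 × 1.14 cm = 1.536 cm.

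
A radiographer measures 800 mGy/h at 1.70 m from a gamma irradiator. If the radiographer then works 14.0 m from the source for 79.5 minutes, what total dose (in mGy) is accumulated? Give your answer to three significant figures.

15.6 mGy

Using I₁d₁² = I₂d₂², rate at 14.0 m:
800 × (1.70/14.0)² = 800 × 0.01474 = 11.79 mGy/h.
Dose = rate × time = 11.79 mGy/h × 1.325 h = 15.62 mGy.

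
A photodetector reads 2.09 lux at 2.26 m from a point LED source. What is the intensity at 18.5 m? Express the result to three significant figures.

Using I₁d₁² = I₂d₂², the rate at 18.5 m is
(2.26/18.5)² = 0.01492, so 2.09 × 0.01492 = 0.03118 lux.

0.0312 lux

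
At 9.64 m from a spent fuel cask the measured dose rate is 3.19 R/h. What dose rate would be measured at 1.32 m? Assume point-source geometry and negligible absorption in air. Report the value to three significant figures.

By the inverse-square law, scaling from 9.64 m to 1.32 m:
(9.64/1.32)² = 53.33, so 3.19 × 53.33 = 170.1 R/h.

170 R/h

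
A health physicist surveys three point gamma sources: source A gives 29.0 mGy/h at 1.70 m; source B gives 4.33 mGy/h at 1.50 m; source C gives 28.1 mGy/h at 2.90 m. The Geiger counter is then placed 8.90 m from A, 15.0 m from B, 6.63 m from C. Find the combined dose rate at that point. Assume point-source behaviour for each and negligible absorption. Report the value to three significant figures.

6.48 mGy/h

By superposition, sum each source's inverse-square contribution:
A: 29.0 × (1.70/8.90)² = 1.058 mGy/h
B: 4.33 × (1.50/15.0)² = 0.04330 mGy/h
C: 28.1 × (2.90/6.63)² = 5.376 mGy/h
Total = 1.058 + 0.04330 + 5.376 = 6.477 mGy/h.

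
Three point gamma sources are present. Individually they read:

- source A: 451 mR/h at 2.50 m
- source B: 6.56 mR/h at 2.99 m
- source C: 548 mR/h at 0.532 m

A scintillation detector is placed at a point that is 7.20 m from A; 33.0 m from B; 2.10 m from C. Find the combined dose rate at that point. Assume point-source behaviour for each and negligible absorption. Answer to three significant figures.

By superposition, sum each source's inverse-square contribution:
A: 451 × (2.50/7.20)² = 54.37 mR/h
B: 6.56 × (2.99/33.0)² = 0.05385 mR/h
C: 548 × (0.532/2.10)² = 35.17 mR/h
Total = 54.37 + 0.05385 + 35.17 = 89.59 mR/h.

89.6 mR/h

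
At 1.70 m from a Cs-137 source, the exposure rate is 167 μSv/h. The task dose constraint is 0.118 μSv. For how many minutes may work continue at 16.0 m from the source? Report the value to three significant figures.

By the inverse-square law, rate at 16.0 m:
(1.70/16.0)² = 0.01129, so 167 × 0.01129 = 1.885 μSv/h.
Stay time = 0.118 μSv ÷ 1.885 μSv/h = 0.06260 h = 3.756 min.

3.76 min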